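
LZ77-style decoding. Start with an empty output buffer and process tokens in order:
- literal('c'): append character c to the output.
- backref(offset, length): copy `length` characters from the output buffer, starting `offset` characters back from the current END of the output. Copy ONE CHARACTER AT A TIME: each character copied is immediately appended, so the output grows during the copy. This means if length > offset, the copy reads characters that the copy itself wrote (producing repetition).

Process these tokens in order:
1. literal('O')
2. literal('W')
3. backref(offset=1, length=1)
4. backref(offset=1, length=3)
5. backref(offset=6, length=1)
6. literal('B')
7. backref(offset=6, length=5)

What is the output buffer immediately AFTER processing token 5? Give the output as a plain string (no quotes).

Token 1: literal('O'). Output: "O"
Token 2: literal('W'). Output: "OW"
Token 3: backref(off=1, len=1). Copied 'W' from pos 1. Output: "OWW"
Token 4: backref(off=1, len=3) (overlapping!). Copied 'WWW' from pos 2. Output: "OWWWWW"
Token 5: backref(off=6, len=1). Copied 'O' from pos 0. Output: "OWWWWWO"

Answer: OWWWWWO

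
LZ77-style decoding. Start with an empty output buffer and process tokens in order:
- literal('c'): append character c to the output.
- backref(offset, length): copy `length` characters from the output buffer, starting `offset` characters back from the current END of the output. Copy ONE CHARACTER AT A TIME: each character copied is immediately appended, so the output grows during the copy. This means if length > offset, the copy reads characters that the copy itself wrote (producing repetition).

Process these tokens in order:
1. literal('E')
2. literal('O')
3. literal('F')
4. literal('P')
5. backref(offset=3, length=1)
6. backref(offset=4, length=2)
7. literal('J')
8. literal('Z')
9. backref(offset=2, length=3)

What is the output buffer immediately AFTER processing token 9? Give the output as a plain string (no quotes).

Token 1: literal('E'). Output: "E"
Token 2: literal('O'). Output: "EO"
Token 3: literal('F'). Output: "EOF"
Token 4: literal('P'). Output: "EOFP"
Token 5: backref(off=3, len=1). Copied 'O' from pos 1. Output: "EOFPO"
Token 6: backref(off=4, len=2). Copied 'OF' from pos 1. Output: "EOFPOOF"
Token 7: literal('J'). Output: "EOFPOOFJ"
Token 8: literal('Z'). Output: "EOFPOOFJZ"
Token 9: backref(off=2, len=3) (overlapping!). Copied 'JZJ' from pos 7. Output: "EOFPOOFJZJZJ"

Answer: EOFPOOFJZJZJ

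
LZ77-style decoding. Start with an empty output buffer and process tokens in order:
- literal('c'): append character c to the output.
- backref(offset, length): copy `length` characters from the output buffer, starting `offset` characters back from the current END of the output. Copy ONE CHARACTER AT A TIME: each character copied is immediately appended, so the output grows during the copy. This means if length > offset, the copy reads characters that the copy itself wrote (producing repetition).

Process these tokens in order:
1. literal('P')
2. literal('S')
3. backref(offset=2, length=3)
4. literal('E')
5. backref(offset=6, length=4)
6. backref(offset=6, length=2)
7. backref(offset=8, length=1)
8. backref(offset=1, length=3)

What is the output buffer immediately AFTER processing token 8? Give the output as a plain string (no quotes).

Token 1: literal('P'). Output: "P"
Token 2: literal('S'). Output: "PS"
Token 3: backref(off=2, len=3) (overlapping!). Copied 'PSP' from pos 0. Output: "PSPSP"
Token 4: literal('E'). Output: "PSPSPE"
Token 5: backref(off=6, len=4). Copied 'PSPS' from pos 0. Output: "PSPSPEPSPS"
Token 6: backref(off=6, len=2). Copied 'PE' from pos 4. Output: "PSPSPEPSPSPE"
Token 7: backref(off=8, len=1). Copied 'P' from pos 4. Output: "PSPSPEPSPSPEP"
Token 8: backref(off=1, len=3) (overlapping!). Copied 'PPP' from pos 12. Output: "PSPSPEPSPSPEPPPP"

Answer: PSPSPEPSPSPEPPPP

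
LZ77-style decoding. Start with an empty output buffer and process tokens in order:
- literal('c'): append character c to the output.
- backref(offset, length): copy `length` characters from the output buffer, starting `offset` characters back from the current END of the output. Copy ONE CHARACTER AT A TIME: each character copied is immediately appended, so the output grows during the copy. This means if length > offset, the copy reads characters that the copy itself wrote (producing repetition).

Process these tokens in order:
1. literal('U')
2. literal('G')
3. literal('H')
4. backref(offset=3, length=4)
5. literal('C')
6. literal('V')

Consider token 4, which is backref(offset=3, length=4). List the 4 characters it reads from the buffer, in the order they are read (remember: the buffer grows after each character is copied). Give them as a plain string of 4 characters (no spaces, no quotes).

Answer: UGHU

Derivation:
Token 1: literal('U'). Output: "U"
Token 2: literal('G'). Output: "UG"
Token 3: literal('H'). Output: "UGH"
Token 4: backref(off=3, len=4). Buffer before: "UGH" (len 3)
  byte 1: read out[0]='U', append. Buffer now: "UGHU"
  byte 2: read out[1]='G', append. Buffer now: "UGHUG"
  byte 3: read out[2]='H', append. Buffer now: "UGHUGH"
  byte 4: read out[3]='U', append. Buffer now: "UGHUGHU"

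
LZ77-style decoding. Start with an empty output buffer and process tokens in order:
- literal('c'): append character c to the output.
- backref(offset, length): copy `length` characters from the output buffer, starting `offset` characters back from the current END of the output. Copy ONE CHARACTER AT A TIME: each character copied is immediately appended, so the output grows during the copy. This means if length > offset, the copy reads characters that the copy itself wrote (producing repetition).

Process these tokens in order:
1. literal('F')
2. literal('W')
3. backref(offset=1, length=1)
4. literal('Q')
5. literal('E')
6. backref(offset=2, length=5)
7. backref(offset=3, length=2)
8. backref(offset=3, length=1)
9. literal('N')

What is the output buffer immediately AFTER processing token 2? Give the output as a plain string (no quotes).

Token 1: literal('F'). Output: "F"
Token 2: literal('W'). Output: "FW"

Answer: FW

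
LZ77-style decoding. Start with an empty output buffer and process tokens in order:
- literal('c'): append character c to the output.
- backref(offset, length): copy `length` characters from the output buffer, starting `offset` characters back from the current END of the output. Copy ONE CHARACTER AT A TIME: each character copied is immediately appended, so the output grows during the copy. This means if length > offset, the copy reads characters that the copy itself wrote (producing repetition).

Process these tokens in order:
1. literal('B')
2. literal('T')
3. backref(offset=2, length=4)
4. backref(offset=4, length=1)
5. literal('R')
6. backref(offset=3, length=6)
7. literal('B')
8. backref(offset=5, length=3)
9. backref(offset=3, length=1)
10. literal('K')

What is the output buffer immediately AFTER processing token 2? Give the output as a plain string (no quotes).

Answer: BT

Derivation:
Token 1: literal('B'). Output: "B"
Token 2: literal('T'). Output: "BT"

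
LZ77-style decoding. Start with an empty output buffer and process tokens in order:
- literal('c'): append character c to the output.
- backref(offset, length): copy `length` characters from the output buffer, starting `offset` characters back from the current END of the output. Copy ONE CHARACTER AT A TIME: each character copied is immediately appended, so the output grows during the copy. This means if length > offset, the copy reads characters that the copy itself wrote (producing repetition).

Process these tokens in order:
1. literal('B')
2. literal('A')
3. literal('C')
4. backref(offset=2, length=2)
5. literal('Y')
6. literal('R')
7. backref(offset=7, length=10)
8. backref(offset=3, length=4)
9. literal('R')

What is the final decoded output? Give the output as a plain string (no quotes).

Answer: BACACYRBACACYRBACBACBR

Derivation:
Token 1: literal('B'). Output: "B"
Token 2: literal('A'). Output: "BA"
Token 3: literal('C'). Output: "BAC"
Token 4: backref(off=2, len=2). Copied 'AC' from pos 1. Output: "BACAC"
Token 5: literal('Y'). Output: "BACACY"
Token 6: literal('R'). Output: "BACACYR"
Token 7: backref(off=7, len=10) (overlapping!). Copied 'BACACYRBAC' from pos 0. Output: "BACACYRBACACYRBAC"
Token 8: backref(off=3, len=4) (overlapping!). Copied 'BACB' from pos 14. Output: "BACACYRBACACYRBACBACB"
Token 9: literal('R'). Output: "BACACYRBACACYRBACBACBR"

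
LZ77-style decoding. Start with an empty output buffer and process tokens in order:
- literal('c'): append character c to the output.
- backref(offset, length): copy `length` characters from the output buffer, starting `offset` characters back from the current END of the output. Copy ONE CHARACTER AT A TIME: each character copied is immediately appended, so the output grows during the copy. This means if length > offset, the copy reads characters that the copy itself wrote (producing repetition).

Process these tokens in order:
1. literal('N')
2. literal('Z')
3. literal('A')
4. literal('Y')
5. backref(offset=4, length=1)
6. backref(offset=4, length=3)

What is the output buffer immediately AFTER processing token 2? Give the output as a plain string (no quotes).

Answer: NZ

Derivation:
Token 1: literal('N'). Output: "N"
Token 2: literal('Z'). Output: "NZ"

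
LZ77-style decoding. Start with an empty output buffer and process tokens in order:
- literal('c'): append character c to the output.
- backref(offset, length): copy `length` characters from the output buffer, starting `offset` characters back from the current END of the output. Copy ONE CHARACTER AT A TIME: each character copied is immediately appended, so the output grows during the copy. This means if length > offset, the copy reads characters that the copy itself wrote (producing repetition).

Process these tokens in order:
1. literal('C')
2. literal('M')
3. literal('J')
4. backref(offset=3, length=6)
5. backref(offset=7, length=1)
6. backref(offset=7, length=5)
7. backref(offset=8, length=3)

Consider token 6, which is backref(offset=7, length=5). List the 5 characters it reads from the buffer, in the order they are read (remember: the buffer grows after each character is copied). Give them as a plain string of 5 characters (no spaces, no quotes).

Answer: CMJCM

Derivation:
Token 1: literal('C'). Output: "C"
Token 2: literal('M'). Output: "CM"
Token 3: literal('J'). Output: "CMJ"
Token 4: backref(off=3, len=6) (overlapping!). Copied 'CMJCMJ' from pos 0. Output: "CMJCMJCMJ"
Token 5: backref(off=7, len=1). Copied 'J' from pos 2. Output: "CMJCMJCMJJ"
Token 6: backref(off=7, len=5). Buffer before: "CMJCMJCMJJ" (len 10)
  byte 1: read out[3]='C', append. Buffer now: "CMJCMJCMJJC"
  byte 2: read out[4]='M', append. Buffer now: "CMJCMJCMJJCM"
  byte 3: read out[5]='J', append. Buffer now: "CMJCMJCMJJCMJ"
  byte 4: read out[6]='C', append. Buffer now: "CMJCMJCMJJCMJC"
  byte 5: read out[7]='M', append. Buffer now: "CMJCMJCMJJCMJCM"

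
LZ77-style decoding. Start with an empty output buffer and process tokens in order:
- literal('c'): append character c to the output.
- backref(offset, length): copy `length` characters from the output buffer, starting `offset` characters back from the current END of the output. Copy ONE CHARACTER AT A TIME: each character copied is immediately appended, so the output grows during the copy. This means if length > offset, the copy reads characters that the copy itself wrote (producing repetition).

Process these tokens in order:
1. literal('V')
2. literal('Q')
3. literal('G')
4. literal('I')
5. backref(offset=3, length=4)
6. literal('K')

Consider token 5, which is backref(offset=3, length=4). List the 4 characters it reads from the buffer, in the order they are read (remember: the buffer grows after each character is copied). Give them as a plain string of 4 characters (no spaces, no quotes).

Answer: QGIQ

Derivation:
Token 1: literal('V'). Output: "V"
Token 2: literal('Q'). Output: "VQ"
Token 3: literal('G'). Output: "VQG"
Token 4: literal('I'). Output: "VQGI"
Token 5: backref(off=3, len=4). Buffer before: "VQGI" (len 4)
  byte 1: read out[1]='Q', append. Buffer now: "VQGIQ"
  byte 2: read out[2]='G', append. Buffer now: "VQGIQG"
  byte 3: read out[3]='I', append. Buffer now: "VQGIQGI"
  byte 4: read out[4]='Q', append. Buffer now: "VQGIQGIQ"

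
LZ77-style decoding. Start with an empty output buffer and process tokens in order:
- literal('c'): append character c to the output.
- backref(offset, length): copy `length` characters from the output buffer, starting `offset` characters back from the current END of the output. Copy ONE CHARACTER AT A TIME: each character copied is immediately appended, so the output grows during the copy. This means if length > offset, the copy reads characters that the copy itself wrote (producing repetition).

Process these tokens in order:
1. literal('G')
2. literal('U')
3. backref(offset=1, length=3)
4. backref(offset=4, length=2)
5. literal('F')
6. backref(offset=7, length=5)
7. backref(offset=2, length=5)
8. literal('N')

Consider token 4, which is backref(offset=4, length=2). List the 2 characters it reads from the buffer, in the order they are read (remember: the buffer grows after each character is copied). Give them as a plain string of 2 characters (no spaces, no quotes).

Token 1: literal('G'). Output: "G"
Token 2: literal('U'). Output: "GU"
Token 3: backref(off=1, len=3) (overlapping!). Copied 'UUU' from pos 1. Output: "GUUUU"
Token 4: backref(off=4, len=2). Buffer before: "GUUUU" (len 5)
  byte 1: read out[1]='U', append. Buffer now: "GUUUUU"
  byte 2: read out[2]='U', append. Buffer now: "GUUUUUU"

Answer: UU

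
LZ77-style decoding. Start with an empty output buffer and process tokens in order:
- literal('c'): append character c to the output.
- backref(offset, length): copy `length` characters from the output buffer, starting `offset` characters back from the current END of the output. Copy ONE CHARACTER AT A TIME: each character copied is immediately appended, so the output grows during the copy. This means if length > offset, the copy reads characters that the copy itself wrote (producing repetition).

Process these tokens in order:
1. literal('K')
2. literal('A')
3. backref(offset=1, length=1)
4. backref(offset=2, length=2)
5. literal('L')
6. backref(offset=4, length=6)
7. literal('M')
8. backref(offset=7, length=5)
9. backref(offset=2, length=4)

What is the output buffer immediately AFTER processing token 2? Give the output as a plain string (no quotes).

Token 1: literal('K'). Output: "K"
Token 2: literal('A'). Output: "KA"

Answer: KA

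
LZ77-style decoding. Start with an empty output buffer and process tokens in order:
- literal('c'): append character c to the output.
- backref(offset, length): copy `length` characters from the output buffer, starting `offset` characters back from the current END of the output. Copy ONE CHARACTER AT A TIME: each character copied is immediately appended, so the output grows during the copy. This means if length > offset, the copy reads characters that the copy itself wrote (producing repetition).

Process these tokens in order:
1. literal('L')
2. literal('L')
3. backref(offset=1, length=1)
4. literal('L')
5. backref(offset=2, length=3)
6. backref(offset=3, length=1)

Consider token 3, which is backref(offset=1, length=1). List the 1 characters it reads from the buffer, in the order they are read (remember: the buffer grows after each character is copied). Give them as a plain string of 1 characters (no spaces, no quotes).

Answer: L

Derivation:
Token 1: literal('L'). Output: "L"
Token 2: literal('L'). Output: "LL"
Token 3: backref(off=1, len=1). Buffer before: "LL" (len 2)
  byte 1: read out[1]='L', append. Buffer now: "LLL"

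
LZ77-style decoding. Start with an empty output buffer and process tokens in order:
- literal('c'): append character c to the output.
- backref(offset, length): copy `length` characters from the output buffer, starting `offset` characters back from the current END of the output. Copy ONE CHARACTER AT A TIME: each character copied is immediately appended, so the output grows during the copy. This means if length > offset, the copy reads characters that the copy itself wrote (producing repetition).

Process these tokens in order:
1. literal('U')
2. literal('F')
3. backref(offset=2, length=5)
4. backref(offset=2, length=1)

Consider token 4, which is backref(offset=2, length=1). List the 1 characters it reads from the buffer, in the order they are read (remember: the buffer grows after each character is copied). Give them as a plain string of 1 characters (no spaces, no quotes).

Answer: F

Derivation:
Token 1: literal('U'). Output: "U"
Token 2: literal('F'). Output: "UF"
Token 3: backref(off=2, len=5) (overlapping!). Copied 'UFUFU' from pos 0. Output: "UFUFUFU"
Token 4: backref(off=2, len=1). Buffer before: "UFUFUFU" (len 7)
  byte 1: read out[5]='F', append. Buffer now: "UFUFUFUF"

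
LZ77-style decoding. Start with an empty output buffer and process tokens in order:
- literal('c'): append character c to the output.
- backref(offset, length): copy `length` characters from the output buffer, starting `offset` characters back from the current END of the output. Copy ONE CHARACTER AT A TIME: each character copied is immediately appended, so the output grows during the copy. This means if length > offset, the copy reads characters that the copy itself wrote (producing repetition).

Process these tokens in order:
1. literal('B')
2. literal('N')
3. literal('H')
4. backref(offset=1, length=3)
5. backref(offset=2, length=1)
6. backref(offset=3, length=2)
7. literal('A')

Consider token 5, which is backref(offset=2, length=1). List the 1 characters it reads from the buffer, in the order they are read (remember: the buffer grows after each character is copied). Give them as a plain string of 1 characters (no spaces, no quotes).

Answer: H

Derivation:
Token 1: literal('B'). Output: "B"
Token 2: literal('N'). Output: "BN"
Token 3: literal('H'). Output: "BNH"
Token 4: backref(off=1, len=3) (overlapping!). Copied 'HHH' from pos 2. Output: "BNHHHH"
Token 5: backref(off=2, len=1). Buffer before: "BNHHHH" (len 6)
  byte 1: read out[4]='H', append. Buffer now: "BNHHHHH"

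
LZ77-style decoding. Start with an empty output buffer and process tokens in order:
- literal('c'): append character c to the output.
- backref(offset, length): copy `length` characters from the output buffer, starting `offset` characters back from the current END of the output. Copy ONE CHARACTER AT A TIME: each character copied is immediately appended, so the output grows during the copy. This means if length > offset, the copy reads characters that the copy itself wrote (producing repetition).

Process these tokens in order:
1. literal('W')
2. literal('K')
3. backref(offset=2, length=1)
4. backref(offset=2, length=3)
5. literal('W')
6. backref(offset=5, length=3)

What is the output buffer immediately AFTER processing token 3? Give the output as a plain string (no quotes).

Answer: WKW

Derivation:
Token 1: literal('W'). Output: "W"
Token 2: literal('K'). Output: "WK"
Token 3: backref(off=2, len=1). Copied 'W' from pos 0. Output: "WKW"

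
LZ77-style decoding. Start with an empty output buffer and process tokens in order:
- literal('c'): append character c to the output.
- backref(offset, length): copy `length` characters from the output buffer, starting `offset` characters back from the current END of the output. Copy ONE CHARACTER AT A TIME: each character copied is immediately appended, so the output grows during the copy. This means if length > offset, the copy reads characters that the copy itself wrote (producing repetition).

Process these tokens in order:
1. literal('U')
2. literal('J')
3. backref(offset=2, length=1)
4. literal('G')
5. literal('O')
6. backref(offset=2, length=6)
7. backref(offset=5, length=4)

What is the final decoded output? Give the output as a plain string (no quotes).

Answer: UJUGOGOGOGOOGOG

Derivation:
Token 1: literal('U'). Output: "U"
Token 2: literal('J'). Output: "UJ"
Token 3: backref(off=2, len=1). Copied 'U' from pos 0. Output: "UJU"
Token 4: literal('G'). Output: "UJUG"
Token 5: literal('O'). Output: "UJUGO"
Token 6: backref(off=2, len=6) (overlapping!). Copied 'GOGOGO' from pos 3. Output: "UJUGOGOGOGO"
Token 7: backref(off=5, len=4). Copied 'OGOG' from pos 6. Output: "UJUGOGOGOGOOGOG"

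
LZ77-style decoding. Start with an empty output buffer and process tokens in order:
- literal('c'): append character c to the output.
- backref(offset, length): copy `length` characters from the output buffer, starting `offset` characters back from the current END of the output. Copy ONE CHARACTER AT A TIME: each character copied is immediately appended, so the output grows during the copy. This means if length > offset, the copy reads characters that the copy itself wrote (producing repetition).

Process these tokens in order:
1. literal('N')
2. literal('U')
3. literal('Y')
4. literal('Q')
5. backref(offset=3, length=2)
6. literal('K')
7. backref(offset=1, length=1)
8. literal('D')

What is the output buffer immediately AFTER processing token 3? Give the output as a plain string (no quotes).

Token 1: literal('N'). Output: "N"
Token 2: literal('U'). Output: "NU"
Token 3: literal('Y'). Output: "NUY"

Answer: NUY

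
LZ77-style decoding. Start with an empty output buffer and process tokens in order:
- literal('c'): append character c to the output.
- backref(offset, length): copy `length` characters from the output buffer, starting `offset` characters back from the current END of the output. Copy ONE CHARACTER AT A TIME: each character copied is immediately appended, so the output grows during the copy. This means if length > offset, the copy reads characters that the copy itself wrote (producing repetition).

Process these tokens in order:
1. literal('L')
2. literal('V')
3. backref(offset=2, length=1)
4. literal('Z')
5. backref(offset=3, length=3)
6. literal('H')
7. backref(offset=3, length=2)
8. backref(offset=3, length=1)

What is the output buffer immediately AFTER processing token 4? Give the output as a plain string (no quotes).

Token 1: literal('L'). Output: "L"
Token 2: literal('V'). Output: "LV"
Token 3: backref(off=2, len=1). Copied 'L' from pos 0. Output: "LVL"
Token 4: literal('Z'). Output: "LVLZ"

Answer: LVLZ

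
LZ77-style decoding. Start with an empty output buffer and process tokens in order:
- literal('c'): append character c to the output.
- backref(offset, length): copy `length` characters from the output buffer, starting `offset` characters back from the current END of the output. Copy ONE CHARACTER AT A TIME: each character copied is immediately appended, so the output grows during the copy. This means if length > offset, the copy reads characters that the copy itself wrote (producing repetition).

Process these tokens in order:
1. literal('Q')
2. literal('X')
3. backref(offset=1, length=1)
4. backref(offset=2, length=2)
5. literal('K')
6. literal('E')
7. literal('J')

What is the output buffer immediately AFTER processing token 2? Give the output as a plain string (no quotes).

Token 1: literal('Q'). Output: "Q"
Token 2: literal('X'). Output: "QX"

Answer: QX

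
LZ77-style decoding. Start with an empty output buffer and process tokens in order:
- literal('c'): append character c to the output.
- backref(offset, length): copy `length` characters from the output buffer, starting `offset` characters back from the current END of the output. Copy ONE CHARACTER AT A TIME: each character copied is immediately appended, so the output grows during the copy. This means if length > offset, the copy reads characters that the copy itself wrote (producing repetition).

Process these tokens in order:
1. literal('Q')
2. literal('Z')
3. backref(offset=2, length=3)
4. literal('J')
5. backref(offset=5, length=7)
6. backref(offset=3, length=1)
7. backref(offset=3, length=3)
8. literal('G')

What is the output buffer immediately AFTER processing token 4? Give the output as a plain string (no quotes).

Answer: QZQZQJ

Derivation:
Token 1: literal('Q'). Output: "Q"
Token 2: literal('Z'). Output: "QZ"
Token 3: backref(off=2, len=3) (overlapping!). Copied 'QZQ' from pos 0. Output: "QZQZQ"
Token 4: literal('J'). Output: "QZQZQJ"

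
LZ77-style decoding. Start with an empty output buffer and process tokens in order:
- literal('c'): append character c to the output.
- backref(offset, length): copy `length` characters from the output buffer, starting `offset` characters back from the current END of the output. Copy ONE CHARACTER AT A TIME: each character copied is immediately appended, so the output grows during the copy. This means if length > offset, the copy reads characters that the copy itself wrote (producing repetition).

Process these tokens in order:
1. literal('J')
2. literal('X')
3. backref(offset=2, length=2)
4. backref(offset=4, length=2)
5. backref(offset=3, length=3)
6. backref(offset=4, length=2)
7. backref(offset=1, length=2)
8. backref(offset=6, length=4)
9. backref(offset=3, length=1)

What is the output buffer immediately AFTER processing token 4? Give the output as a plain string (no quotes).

Token 1: literal('J'). Output: "J"
Token 2: literal('X'). Output: "JX"
Token 3: backref(off=2, len=2). Copied 'JX' from pos 0. Output: "JXJX"
Token 4: backref(off=4, len=2). Copied 'JX' from pos 0. Output: "JXJXJX"

Answer: JXJXJX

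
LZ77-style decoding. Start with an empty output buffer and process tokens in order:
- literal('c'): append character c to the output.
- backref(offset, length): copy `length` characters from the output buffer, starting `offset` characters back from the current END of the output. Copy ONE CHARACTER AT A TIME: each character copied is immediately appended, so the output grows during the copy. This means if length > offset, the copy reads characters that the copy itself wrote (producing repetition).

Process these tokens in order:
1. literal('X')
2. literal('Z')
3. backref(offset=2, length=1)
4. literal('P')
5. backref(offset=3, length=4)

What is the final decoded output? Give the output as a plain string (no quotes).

Answer: XZXPZXPZ

Derivation:
Token 1: literal('X'). Output: "X"
Token 2: literal('Z'). Output: "XZ"
Token 3: backref(off=2, len=1). Copied 'X' from pos 0. Output: "XZX"
Token 4: literal('P'). Output: "XZXP"
Token 5: backref(off=3, len=4) (overlapping!). Copied 'ZXPZ' from pos 1. Output: "XZXPZXPZ"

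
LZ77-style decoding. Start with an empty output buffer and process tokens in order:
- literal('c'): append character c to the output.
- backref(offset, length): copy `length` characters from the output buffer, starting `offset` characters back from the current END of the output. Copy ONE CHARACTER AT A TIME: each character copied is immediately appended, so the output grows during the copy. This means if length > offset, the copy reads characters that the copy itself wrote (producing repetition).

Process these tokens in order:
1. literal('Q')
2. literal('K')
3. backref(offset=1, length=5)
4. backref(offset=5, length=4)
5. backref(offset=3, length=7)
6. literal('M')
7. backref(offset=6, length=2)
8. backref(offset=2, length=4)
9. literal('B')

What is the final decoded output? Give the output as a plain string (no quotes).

Token 1: literal('Q'). Output: "Q"
Token 2: literal('K'). Output: "QK"
Token 3: backref(off=1, len=5) (overlapping!). Copied 'KKKKK' from pos 1. Output: "QKKKKKK"
Token 4: backref(off=5, len=4). Copied 'KKKK' from pos 2. Output: "QKKKKKKKKKK"
Token 5: backref(off=3, len=7) (overlapping!). Copied 'KKKKKKK' from pos 8. Output: "QKKKKKKKKKKKKKKKKK"
Token 6: literal('M'). Output: "QKKKKKKKKKKKKKKKKKM"
Token 7: backref(off=6, len=2). Copied 'KK' from pos 13. Output: "QKKKKKKKKKKKKKKKKKMKK"
Token 8: backref(off=2, len=4) (overlapping!). Copied 'KKKK' from pos 19. Output: "QKKKKKKKKKKKKKKKKKMKKKKKK"
Token 9: literal('B'). Output: "QKKKKKKKKKKKKKKKKKMKKKKKKB"

Answer: QKKKKKKKKKKKKKKKKKMKKKKKKB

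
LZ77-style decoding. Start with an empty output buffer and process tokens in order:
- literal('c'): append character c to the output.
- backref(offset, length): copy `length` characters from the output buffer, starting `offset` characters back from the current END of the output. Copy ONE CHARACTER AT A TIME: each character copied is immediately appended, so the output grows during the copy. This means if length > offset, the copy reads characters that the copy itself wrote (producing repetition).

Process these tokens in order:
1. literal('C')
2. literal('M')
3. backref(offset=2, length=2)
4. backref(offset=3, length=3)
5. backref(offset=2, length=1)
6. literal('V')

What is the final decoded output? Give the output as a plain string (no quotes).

Token 1: literal('C'). Output: "C"
Token 2: literal('M'). Output: "CM"
Token 3: backref(off=2, len=2). Copied 'CM' from pos 0. Output: "CMCM"
Token 4: backref(off=3, len=3). Copied 'MCM' from pos 1. Output: "CMCMMCM"
Token 5: backref(off=2, len=1). Copied 'C' from pos 5. Output: "CMCMMCMC"
Token 6: literal('V'). Output: "CMCMMCMCV"

Answer: CMCMMCMCV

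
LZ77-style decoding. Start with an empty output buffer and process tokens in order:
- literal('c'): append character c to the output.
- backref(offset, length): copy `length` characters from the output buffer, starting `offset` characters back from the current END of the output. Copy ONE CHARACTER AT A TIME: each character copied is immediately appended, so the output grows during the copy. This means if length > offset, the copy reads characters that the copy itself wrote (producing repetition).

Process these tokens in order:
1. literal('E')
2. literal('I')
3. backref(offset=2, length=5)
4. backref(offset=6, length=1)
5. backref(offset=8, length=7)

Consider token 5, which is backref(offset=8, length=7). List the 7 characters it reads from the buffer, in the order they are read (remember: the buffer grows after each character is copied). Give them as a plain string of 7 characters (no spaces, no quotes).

Token 1: literal('E'). Output: "E"
Token 2: literal('I'). Output: "EI"
Token 3: backref(off=2, len=5) (overlapping!). Copied 'EIEIE' from pos 0. Output: "EIEIEIE"
Token 4: backref(off=6, len=1). Copied 'I' from pos 1. Output: "EIEIEIEI"
Token 5: backref(off=8, len=7). Buffer before: "EIEIEIEI" (len 8)
  byte 1: read out[0]='E', append. Buffer now: "EIEIEIEIE"
  byte 2: read out[1]='I', append. Buffer now: "EIEIEIEIEI"
  byte 3: read out[2]='E', append. Buffer now: "EIEIEIEIEIE"
  byte 4: read out[3]='I', append. Buffer now: "EIEIEIEIEIEI"
  byte 5: read out[4]='E', append. Buffer now: "EIEIEIEIEIEIE"
  byte 6: read out[5]='I', append. Buffer now: "EIEIEIEIEIEIEI"
  byte 7: read out[6]='E', append. Buffer now: "EIEIEIEIEIEIEIE"

Answer: EIEIEIE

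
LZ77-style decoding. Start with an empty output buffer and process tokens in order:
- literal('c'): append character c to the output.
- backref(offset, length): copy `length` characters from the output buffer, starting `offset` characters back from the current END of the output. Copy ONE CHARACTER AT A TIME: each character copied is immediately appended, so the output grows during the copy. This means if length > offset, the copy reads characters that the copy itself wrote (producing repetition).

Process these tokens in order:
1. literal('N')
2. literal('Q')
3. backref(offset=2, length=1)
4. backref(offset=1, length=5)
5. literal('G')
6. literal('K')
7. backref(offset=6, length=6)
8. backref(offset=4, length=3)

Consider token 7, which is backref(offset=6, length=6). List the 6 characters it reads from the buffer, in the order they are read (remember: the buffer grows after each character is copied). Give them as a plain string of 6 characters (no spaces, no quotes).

Answer: NNNNGK

Derivation:
Token 1: literal('N'). Output: "N"
Token 2: literal('Q'). Output: "NQ"
Token 3: backref(off=2, len=1). Copied 'N' from pos 0. Output: "NQN"
Token 4: backref(off=1, len=5) (overlapping!). Copied 'NNNNN' from pos 2. Output: "NQNNNNNN"
Token 5: literal('G'). Output: "NQNNNNNNG"
Token 6: literal('K'). Output: "NQNNNNNNGK"
Token 7: backref(off=6, len=6). Buffer before: "NQNNNNNNGK" (len 10)
  byte 1: read out[4]='N', append. Buffer now: "NQNNNNNNGKN"
  byte 2: read out[5]='N', append. Buffer now: "NQNNNNNNGKNN"
  byte 3: read out[6]='N', append. Buffer now: "NQNNNNNNGKNNN"
  byte 4: read out[7]='N', append. Buffer now: "NQNNNNNNGKNNNN"
  byte 5: read out[8]='G', append. Buffer now: "NQNNNNNNGKNNNNG"
  byte 6: read out[9]='K', append. Buffer now: "NQNNNNNNGKNNNNGK"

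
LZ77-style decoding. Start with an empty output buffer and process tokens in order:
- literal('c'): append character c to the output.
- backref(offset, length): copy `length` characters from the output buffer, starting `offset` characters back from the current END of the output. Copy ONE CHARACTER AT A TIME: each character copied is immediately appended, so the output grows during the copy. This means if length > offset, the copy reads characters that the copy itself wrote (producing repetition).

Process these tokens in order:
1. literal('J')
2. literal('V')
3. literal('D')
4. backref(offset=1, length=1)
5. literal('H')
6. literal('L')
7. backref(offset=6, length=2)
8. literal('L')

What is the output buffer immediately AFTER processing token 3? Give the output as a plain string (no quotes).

Token 1: literal('J'). Output: "J"
Token 2: literal('V'). Output: "JV"
Token 3: literal('D'). Output: "JVD"

Answer: JVD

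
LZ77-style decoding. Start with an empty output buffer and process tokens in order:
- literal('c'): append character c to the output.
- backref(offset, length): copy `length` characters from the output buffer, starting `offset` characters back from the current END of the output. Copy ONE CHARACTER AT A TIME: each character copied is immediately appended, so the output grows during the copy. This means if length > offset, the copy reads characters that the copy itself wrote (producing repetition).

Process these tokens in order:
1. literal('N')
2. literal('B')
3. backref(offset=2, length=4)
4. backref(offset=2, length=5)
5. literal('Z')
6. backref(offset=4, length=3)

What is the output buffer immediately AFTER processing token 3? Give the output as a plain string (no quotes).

Token 1: literal('N'). Output: "N"
Token 2: literal('B'). Output: "NB"
Token 3: backref(off=2, len=4) (overlapping!). Copied 'NBNB' from pos 0. Output: "NBNBNB"

Answer: NBNBNB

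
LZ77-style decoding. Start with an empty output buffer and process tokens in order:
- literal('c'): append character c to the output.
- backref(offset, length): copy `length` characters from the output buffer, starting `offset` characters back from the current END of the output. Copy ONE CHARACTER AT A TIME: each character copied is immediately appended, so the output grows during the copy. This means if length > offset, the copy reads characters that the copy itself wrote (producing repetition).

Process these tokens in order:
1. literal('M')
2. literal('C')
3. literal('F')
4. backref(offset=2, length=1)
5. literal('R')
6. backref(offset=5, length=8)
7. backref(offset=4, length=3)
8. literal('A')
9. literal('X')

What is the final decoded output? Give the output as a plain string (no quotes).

Token 1: literal('M'). Output: "M"
Token 2: literal('C'). Output: "MC"
Token 3: literal('F'). Output: "MCF"
Token 4: backref(off=2, len=1). Copied 'C' from pos 1. Output: "MCFC"
Token 5: literal('R'). Output: "MCFCR"
Token 6: backref(off=5, len=8) (overlapping!). Copied 'MCFCRMCF' from pos 0. Output: "MCFCRMCFCRMCF"
Token 7: backref(off=4, len=3). Copied 'RMC' from pos 9. Output: "MCFCRMCFCRMCFRMC"
Token 8: literal('A'). Output: "MCFCRMCFCRMCFRMCA"
Token 9: literal('X'). Output: "MCFCRMCFCRMCFRMCAX"

Answer: MCFCRMCFCRMCFRMCAX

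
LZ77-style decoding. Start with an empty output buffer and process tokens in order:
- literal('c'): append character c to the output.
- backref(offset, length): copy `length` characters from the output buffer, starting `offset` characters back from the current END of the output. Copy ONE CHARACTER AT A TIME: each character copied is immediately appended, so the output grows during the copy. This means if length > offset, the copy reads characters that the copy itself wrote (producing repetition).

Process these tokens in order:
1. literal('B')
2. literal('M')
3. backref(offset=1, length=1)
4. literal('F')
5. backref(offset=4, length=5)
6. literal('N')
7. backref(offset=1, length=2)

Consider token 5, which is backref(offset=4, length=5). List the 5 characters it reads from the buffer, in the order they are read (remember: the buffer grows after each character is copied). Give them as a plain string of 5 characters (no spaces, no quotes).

Answer: BMMFB

Derivation:
Token 1: literal('B'). Output: "B"
Token 2: literal('M'). Output: "BM"
Token 3: backref(off=1, len=1). Copied 'M' from pos 1. Output: "BMM"
Token 4: literal('F'). Output: "BMMF"
Token 5: backref(off=4, len=5). Buffer before: "BMMF" (len 4)
  byte 1: read out[0]='B', append. Buffer now: "BMMFB"
  byte 2: read out[1]='M', append. Buffer now: "BMMFBM"
  byte 3: read out[2]='M', append. Buffer now: "BMMFBMM"
  byte 4: read out[3]='F', append. Buffer now: "BMMFBMMF"
  byte 5: read out[4]='B', append. Buffer now: "BMMFBMMFB"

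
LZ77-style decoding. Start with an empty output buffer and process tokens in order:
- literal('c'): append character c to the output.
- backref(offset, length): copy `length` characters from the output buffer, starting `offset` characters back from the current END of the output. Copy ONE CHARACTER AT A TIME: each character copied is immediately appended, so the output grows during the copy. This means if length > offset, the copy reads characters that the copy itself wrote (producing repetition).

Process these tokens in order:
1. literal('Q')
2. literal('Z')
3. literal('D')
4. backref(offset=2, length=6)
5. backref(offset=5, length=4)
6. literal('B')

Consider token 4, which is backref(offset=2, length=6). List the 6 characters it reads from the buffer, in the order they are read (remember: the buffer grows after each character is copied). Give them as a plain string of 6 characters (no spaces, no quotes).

Answer: ZDZDZD

Derivation:
Token 1: literal('Q'). Output: "Q"
Token 2: literal('Z'). Output: "QZ"
Token 3: literal('D'). Output: "QZD"
Token 4: backref(off=2, len=6). Buffer before: "QZD" (len 3)
  byte 1: read out[1]='Z', append. Buffer now: "QZDZ"
  byte 2: read out[2]='D', append. Buffer now: "QZDZD"
  byte 3: read out[3]='Z', append. Buffer now: "QZDZDZ"
  byte 4: read out[4]='D', append. Buffer now: "QZDZDZD"
  byte 5: read out[5]='Z', append. Buffer now: "QZDZDZDZ"
  byte 6: read out[6]='D', append. Buffer now: "QZDZDZDZD"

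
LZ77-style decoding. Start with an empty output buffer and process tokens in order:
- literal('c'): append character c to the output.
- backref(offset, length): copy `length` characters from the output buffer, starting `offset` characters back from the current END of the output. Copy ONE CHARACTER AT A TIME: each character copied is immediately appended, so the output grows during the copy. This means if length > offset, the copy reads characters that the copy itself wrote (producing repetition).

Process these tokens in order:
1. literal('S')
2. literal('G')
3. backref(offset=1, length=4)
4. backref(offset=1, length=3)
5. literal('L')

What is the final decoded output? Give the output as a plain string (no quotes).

Answer: SGGGGGGGGL

Derivation:
Token 1: literal('S'). Output: "S"
Token 2: literal('G'). Output: "SG"
Token 3: backref(off=1, len=4) (overlapping!). Copied 'GGGG' from pos 1. Output: "SGGGGG"
Token 4: backref(off=1, len=3) (overlapping!). Copied 'GGG' from pos 5. Output: "SGGGGGGGG"
Token 5: literal('L'). Output: "SGGGGGGGGL"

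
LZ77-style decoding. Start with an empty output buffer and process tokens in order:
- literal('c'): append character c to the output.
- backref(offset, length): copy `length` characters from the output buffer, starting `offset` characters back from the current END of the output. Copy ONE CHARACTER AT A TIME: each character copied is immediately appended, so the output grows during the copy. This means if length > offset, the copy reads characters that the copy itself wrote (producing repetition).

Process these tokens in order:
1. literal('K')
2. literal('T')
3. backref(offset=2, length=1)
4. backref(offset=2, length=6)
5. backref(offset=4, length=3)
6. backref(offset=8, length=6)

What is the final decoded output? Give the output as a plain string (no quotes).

Answer: KTKTKTKTKTKTKTKTKT

Derivation:
Token 1: literal('K'). Output: "K"
Token 2: literal('T'). Output: "KT"
Token 3: backref(off=2, len=1). Copied 'K' from pos 0. Output: "KTK"
Token 4: backref(off=2, len=6) (overlapping!). Copied 'TKTKTK' from pos 1. Output: "KTKTKTKTK"
Token 5: backref(off=4, len=3). Copied 'TKT' from pos 5. Output: "KTKTKTKTKTKT"
Token 6: backref(off=8, len=6). Copied 'KTKTKT' from pos 4. Output: "KTKTKTKTKTKTKTKTKT"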